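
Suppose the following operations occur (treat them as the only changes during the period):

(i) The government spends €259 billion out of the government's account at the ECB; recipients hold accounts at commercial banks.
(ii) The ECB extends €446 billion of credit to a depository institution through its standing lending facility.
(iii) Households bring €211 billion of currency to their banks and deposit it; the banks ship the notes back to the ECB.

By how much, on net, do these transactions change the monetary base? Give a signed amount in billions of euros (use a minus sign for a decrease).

+€705 billion

Government spending €259 billion: a non-base liability converts back to reserves → +€259B.
Discount-window loan €446 billion: ECB balance sheet expands → +€446B.
Currency deposit €211 billion: just a shift between currency and reserves — both are base money → 0.
Net: 259 + 446 + 0 = +€705 billion.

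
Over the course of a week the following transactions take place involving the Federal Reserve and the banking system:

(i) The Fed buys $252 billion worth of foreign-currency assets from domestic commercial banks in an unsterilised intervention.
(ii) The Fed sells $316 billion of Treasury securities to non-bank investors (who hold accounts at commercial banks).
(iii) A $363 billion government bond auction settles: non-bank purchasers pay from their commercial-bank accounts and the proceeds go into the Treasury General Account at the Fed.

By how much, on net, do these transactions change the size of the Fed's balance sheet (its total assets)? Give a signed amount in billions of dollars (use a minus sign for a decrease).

Fed balance sheet:
  Assets:      Securities −$316B, Foreign assets +$252B
  Liabilities: Bank reserves −$427B, Government deposits +$363B
Change in total Fed assets = -$64 billion.

-$64 billion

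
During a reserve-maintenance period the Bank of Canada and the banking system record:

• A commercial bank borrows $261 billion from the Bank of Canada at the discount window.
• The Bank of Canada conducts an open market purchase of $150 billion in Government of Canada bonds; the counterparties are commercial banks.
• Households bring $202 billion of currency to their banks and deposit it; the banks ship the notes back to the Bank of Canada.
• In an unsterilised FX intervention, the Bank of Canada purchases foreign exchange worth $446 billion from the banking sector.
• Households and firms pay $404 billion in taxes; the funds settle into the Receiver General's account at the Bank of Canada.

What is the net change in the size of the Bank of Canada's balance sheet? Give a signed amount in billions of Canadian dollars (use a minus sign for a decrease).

Bank of Canada balance sheet:
  Assets:      Securities +$150B, Loans to banks +$261B, Foreign assets +$446B
  Liabilities: Bank reserves +$655B, Currency in circulation −$202B, Government deposits +$404B
Change in total Bank of Canada assets = +$857 billion.

+$857 billion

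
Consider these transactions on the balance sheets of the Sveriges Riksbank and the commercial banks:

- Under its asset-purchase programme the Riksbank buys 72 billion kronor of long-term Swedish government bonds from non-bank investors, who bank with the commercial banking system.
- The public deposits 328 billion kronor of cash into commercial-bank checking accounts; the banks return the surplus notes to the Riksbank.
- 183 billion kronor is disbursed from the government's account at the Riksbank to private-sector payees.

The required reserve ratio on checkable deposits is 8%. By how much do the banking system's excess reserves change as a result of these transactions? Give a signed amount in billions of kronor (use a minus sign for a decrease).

Asset purchase (from non-banks) 72 billion kronor: reserves +72B, deposits +72B.
Currency deposit 328 billion kronor: reserves +328B, deposits +328B.
Government spending 183 billion kronor: reserves +183B, deposits +183B.
Totals: Δreserves = +583B, Δdeposits = +583B.
Δrequired reserves = 8% × +583B = +46.64B.
Δexcess reserves = Δreserves − Δrequired = +583B − (+46.64B) = +536.36 billion.

+536.36 billion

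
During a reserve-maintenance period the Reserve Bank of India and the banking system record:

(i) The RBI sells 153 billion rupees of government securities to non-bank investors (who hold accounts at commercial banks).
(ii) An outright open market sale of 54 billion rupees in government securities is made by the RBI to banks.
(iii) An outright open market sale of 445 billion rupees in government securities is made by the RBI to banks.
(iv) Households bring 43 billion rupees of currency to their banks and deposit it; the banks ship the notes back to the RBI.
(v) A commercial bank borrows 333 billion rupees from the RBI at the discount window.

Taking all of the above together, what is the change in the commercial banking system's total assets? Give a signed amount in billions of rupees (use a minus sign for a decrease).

+223 billion

Asset sale (to non-banks) 153 billion rupees: bank balance sheets shrink → −153B.
OMO sale (to banks) 54 billion rupees: just an asset swap on bank balance sheets → 0.
OMO sale (to banks) 445 billion rupees: just an asset swap on bank balance sheets → 0.
Currency deposit 43 billion rupees: bank balance sheets expand → +43B.
Discount-window loan 333 billion rupees: bank balance sheets expand → +333B.
Net: −153 + 0 + 0 + 43 + 333 = +223 billion.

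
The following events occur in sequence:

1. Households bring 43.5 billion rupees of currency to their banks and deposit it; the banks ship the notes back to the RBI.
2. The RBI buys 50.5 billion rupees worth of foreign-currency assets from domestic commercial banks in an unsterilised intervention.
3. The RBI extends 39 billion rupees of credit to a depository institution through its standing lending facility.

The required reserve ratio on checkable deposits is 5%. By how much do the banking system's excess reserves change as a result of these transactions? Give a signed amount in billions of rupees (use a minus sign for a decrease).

+130.825 billion

Currency deposit 43.5 billion rupees: reserves +43.5B, deposits +43.5B.
FX purchase 50.5 billion rupees: reserves +50.5B, deposits 0.
Discount-window loan 39 billion rupees: reserves +39B, deposits 0.
Totals: Δreserves = +133B, Δdeposits = +43.5B.
Δrequired reserves = 5% × +43.5B = +2.175B.
Δexcess reserves = Δreserves − Δrequired = +133B − (+2.175B) = +130.825 billion.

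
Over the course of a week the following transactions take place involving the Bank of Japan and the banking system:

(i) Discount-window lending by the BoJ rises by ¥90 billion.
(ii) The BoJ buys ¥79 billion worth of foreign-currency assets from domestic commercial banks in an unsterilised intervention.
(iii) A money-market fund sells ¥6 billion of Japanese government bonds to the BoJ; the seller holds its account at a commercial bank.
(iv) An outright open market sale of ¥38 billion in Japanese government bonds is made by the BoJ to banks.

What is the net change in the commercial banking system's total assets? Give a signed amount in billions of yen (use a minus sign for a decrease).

BoJ balance sheet:
  Assets:      Securities −¥32B, Loans to banks +¥90B, Foreign assets +¥79B
  Liabilities: Bank reserves +¥137B
Commercial banking system:
  Assets:      Reserves at CB +¥137B, Securities +¥38B, Foreign assets −¥79B
  Liabilities: Checkable deposits +¥6B, Borrowings from CB +¥90B
Change in total bank assets = +¥96 billion.

+¥96 billion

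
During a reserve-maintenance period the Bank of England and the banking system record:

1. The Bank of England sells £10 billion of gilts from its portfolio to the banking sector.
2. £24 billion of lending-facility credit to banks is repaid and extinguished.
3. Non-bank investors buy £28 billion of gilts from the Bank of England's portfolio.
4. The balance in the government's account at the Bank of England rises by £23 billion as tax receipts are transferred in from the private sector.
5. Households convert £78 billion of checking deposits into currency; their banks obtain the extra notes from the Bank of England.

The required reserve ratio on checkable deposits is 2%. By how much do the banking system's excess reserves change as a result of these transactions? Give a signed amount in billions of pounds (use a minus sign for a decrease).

OMO sale (to banks) £10 billion: reserves −£10B, deposits 0.
Discount-window repayment £24 billion: reserves −£24B, deposits 0.
Asset sale (to non-banks) £28 billion: reserves −£28B, deposits −£28B.
Government account inflow £23 billion: reserves −£23B, deposits −£23B.
Currency withdrawal £78 billion: reserves −£78B, deposits −£78B.
Totals: Δreserves = −£163B, Δdeposits = −£129B.
Δrequired reserves = 2% × −£129B = −£2.58B.
Δexcess reserves = Δreserves − Δrequired = −£163B − (−£2.58B) = -£160.42 billion.

-£160.42 billion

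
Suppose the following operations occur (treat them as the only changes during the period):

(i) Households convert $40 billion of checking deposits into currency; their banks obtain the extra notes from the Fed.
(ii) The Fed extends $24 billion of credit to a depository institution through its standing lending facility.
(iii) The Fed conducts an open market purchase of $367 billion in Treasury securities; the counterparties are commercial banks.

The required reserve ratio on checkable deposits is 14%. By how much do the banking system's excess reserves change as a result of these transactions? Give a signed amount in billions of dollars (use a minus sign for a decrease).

Currency withdrawal $40 billion: reserves −$40B, deposits −$40B.
Discount-window loan $24 billion: reserves +$24B, deposits 0.
OMO purchase (from banks) $367 billion: reserves +$367B, deposits 0.
Totals: Δreserves = +$351B, Δdeposits = −$40B.
Δrequired reserves = 14% × −$40B = −$5.6B.
Δexcess reserves = Δreserves − Δrequired = +$351B − (−$5.6B) = +$356.6 billion.

+$356.6 billion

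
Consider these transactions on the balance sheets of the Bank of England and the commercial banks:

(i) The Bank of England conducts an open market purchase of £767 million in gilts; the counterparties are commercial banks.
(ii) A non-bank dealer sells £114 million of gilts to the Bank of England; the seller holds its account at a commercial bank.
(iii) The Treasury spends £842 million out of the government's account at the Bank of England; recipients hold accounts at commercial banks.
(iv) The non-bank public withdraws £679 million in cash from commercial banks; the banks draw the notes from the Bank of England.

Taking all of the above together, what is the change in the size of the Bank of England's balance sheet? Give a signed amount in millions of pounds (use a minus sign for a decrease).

+£881 million

Bank of England balance sheet:
  Assets:      Securities +£881M
  Liabilities: Bank reserves +£1044M, Currency in circulation +£679M, Government deposits −£842M
Change in total Bank of England assets = +£881 million.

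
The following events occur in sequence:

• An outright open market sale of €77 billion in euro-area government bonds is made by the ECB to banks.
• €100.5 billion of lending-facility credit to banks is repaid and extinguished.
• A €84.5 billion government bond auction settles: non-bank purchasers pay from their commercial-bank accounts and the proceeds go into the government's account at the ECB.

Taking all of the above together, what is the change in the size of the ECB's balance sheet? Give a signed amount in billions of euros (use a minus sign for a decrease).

OMO sale (to banks) €77 billion: an ECB asset is shed → −€77B.
Discount-window repayment €100.5 billion: an ECB asset is shed → −€100.5B.
Government account inflow €84.5 billion: only the composition of liabilities changes → 0.
Net: −77 − 100.5 + 0 = -€177.5 billion.

-€177.5 billion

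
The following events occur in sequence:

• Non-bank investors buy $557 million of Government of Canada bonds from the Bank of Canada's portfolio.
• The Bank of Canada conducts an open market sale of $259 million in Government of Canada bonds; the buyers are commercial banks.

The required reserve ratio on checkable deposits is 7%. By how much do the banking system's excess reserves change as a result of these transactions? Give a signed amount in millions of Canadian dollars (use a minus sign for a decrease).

-$777.01 million

Asset sale (to non-banks) $557 million: reserves −$557M, deposits −$557M.
OMO sale (to banks) $259 million: reserves −$259M, deposits 0.
Totals: Δreserves = −$816M, Δdeposits = −$557M.
Δrequired reserves = 7% × −$557M = −$38.99M.
Δexcess reserves = Δreserves − Δrequired = −$816M − (−$38.99M) = -$777.01 million.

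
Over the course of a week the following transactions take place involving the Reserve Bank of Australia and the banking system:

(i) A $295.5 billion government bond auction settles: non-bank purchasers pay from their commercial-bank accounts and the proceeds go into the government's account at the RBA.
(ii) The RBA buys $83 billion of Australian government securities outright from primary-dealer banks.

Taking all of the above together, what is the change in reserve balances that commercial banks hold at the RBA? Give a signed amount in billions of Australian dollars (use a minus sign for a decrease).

Government account inflow $295.5 billion: funds move from bank reserves into the government account → −$295.5B.
OMO purchase (from banks) $83 billion: the RBA pays by crediting reserve accounts → +$83B.
Net: −295.5 + 83 = -$212.5 billion.

-$212.5 billion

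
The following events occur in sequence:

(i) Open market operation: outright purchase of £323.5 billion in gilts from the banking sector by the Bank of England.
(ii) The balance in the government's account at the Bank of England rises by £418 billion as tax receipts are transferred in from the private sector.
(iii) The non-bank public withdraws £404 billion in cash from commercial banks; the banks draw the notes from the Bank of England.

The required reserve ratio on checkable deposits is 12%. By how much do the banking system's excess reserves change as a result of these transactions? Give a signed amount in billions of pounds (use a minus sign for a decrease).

OMO purchase (from banks) £323.5 billion: reserves +£323.5B, deposits 0.
Government account inflow £418 billion: reserves −£418B, deposits −£418B.
Currency withdrawal £404 billion: reserves −£404B, deposits −£404B.
Totals: Δreserves = −£498.5B, Δdeposits = −£822B.
Δrequired reserves = 12% × −£822B = −£98.64B.
Δexcess reserves = Δreserves − Δrequired = −£498.5B − (−£98.64B) = -£399.86 billion.

-£399.86 billion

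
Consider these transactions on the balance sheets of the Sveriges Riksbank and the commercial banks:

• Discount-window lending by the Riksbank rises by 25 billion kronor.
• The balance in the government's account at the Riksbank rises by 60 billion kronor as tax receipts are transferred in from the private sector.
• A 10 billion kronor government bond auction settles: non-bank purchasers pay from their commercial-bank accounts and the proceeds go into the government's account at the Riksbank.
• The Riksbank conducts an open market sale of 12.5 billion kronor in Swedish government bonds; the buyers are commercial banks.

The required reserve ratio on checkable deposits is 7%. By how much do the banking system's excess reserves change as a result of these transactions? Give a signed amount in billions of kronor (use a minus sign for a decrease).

-52.6 billion

Discount-window loan 25 billion kronor: reserves +25B, deposits 0.
Government account inflow 60 billion kronor: reserves −60B, deposits −60B.
Government account inflow 10 billion kronor: reserves −10B, deposits −10B.
OMO sale (to banks) 12.5 billion kronor: reserves −12.5B, deposits 0.
Totals: Δreserves = −57.5B, Δdeposits = −70B.
Δrequired reserves = 7% × −70B = −4.9B.
Δexcess reserves = Δreserves − Δrequired = −57.5B − (−4.9B) = -52.6 billion.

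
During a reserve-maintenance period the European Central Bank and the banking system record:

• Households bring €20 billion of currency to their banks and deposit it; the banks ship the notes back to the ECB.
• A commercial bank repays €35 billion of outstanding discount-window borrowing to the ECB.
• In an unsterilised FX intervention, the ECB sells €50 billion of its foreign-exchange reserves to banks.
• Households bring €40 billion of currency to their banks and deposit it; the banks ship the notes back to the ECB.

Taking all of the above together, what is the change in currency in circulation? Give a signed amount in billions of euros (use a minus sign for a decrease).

ECB balance sheet:
  Assets:      Loans to banks −€35B, Foreign assets −€50B
  Liabilities: Bank reserves −€25B, Currency in circulation −€60B
Commercial banking system:
  Assets:      Reserves at CB −€25B, Foreign assets +€50B
  Liabilities: Checkable deposits +€60B, Borrowings from CB −€35B
So the change in currency in circulation is -€60 billion.

-€60 billion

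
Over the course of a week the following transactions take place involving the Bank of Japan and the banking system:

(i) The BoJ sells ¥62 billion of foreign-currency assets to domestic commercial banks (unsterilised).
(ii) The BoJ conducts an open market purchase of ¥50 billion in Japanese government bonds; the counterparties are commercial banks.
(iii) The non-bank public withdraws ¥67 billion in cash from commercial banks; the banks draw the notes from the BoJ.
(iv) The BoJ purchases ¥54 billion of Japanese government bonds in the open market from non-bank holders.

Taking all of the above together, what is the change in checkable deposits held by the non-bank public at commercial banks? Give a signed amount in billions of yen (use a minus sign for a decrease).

-¥13 billion

FX sale ¥62 billion: the counterparty is a bank, so public deposits are unchanged → 0.
OMO purchase (from banks) ¥50 billion: the counterparty is a bank, so public deposits are unchanged → 0.
Currency withdrawal ¥67 billion: non-bank counterparties' bank balances fall → −¥67B.
Asset purchase (from non-banks) ¥54 billion: non-bank counterparties' bank balances rise → +¥54B.
Net: 0 + 0 − 67 + 54 = -¥13 billion.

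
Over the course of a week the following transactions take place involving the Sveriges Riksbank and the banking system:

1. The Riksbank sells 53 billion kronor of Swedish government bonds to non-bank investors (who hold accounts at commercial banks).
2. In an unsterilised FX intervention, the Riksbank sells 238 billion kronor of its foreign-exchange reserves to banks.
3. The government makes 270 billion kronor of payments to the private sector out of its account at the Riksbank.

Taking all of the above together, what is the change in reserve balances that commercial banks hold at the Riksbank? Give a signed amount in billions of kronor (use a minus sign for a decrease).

Asset sale (to non-banks) 53 billion kronor: the non-bank buyers' banks settle from reserves → −53B.
FX sale 238 billion kronor: the buying banks pay out of their reserve balances → −238B.
Government spending 270 billion kronor: government payments flow into bank reserve accounts → +270B.
Net: −53 − 238 + 270 = -21 billion.

-21 billion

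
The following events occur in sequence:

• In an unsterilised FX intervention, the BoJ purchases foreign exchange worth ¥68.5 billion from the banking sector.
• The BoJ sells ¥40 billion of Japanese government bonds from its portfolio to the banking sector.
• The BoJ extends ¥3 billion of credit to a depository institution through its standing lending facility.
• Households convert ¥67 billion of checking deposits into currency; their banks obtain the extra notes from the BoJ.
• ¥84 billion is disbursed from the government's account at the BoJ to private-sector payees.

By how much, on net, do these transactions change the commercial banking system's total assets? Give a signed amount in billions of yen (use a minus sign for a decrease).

+¥20 billion

FX purchase ¥68.5 billion: just an asset swap on bank balance sheets → 0.
OMO sale (to banks) ¥40 billion: just an asset swap on bank balance sheets → 0.
Discount-window loan ¥3 billion: bank balance sheets expand → +¥3B.
Currency withdrawal ¥67 billion: bank balance sheets shrink → −¥67B.
Government spending ¥84 billion: bank balance sheets expand → +¥84B.
Net: 0 + 0 + 3 − 67 + 84 = +¥20 billion.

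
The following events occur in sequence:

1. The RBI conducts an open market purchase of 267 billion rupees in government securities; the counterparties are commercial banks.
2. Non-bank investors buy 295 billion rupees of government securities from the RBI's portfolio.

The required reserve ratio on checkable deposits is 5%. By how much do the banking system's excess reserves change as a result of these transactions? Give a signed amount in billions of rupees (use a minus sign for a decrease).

-13.25 billion

OMO purchase (from banks) 267 billion rupees: reserves +267B, deposits 0.
Asset sale (to non-banks) 295 billion rupees: reserves −295B, deposits −295B.
Totals: Δreserves = −28B, Δdeposits = −295B.
Δrequired reserves = 5% × −295B = −14.75B.
Δexcess reserves = Δreserves − Δrequired = −28B − (−14.75B) = -13.25 billion.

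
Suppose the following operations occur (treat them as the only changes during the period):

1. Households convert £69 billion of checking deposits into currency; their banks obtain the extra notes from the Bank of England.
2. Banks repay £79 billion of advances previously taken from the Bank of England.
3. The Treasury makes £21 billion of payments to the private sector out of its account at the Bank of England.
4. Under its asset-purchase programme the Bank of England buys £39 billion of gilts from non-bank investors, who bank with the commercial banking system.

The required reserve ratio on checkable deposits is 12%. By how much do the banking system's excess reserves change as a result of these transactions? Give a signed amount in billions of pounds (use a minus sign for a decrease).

-£86.92 billion

Currency withdrawal £69 billion: reserves −£69B, deposits −£69B.
Discount-window repayment £79 billion: reserves −£79B, deposits 0.
Government spending £21 billion: reserves +£21B, deposits +£21B.
Asset purchase (from non-banks) £39 billion: reserves +£39B, deposits +£39B.
Totals: Δreserves = −£88B, Δdeposits = −£9B.
Δrequired reserves = 12% × −£9B = −£1.08B.
Δexcess reserves = Δreserves − Δrequired = −£88B − (−£1.08B) = -£86.92 billion.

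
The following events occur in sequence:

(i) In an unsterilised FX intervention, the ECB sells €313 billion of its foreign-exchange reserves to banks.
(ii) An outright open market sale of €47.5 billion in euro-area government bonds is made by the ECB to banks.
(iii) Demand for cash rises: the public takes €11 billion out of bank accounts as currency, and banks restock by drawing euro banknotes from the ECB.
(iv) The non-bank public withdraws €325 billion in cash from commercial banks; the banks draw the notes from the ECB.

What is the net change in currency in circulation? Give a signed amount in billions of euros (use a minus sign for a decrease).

ECB balance sheet:
  Assets:      Securities −€47.5B, Foreign assets −€313B
  Liabilities: Bank reserves −€696.5B, Currency in circulation +€336B
So the change in currency in circulation is +€336 billion.

+€336 billion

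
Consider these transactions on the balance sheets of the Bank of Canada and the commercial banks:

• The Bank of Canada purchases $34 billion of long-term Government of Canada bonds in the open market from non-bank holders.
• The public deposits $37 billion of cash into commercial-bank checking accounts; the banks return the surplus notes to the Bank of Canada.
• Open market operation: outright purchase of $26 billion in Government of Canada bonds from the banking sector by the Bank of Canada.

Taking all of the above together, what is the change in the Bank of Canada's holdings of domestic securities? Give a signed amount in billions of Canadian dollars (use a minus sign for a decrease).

Asset purchase (from non-banks) $34 billion: securities added to the Bank of Canada's portfolio → +$34B.
Currency deposit $37 billion: the Bank of Canada's securities portfolio is untouched → 0.
OMO purchase (from banks) $26 billion: securities added to the Bank of Canada's portfolio → +$26B.
Net: 34 + 0 + 26 = +$60 billion.

+$60 billion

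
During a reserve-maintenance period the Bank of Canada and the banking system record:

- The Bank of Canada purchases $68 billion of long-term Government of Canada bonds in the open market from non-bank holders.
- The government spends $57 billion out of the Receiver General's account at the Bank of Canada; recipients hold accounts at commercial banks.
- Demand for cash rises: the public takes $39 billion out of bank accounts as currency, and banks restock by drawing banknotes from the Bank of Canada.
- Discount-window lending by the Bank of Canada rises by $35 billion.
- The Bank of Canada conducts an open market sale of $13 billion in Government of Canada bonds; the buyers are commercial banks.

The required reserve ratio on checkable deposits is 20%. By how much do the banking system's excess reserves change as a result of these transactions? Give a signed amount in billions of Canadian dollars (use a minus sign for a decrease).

+$90.8 billion

Asset purchase (from non-banks) $68 billion: reserves +$68B, deposits +$68B.
Government spending $57 billion: reserves +$57B, deposits +$57B.
Currency withdrawal $39 billion: reserves −$39B, deposits −$39B.
Discount-window loan $35 billion: reserves +$35B, deposits 0.
OMO sale (to banks) $13 billion: reserves −$13B, deposits 0.
Totals: Δreserves = +$108B, Δdeposits = +$86B.
Δrequired reserves = 20% × +$86B = +$17.2B.
Δexcess reserves = Δreserves − Δrequired = +$108B − (+$17.2B) = +$90.8 billion.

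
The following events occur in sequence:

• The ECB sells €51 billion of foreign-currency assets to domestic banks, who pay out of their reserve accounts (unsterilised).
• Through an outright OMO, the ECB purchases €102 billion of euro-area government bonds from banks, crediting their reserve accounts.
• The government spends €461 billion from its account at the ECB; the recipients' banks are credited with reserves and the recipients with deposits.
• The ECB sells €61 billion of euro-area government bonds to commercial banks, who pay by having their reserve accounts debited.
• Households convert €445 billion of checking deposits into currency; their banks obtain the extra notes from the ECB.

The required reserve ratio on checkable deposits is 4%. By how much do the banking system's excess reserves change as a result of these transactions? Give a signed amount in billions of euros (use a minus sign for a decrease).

+€5.36 billion

FX sale €51 billion: reserves −€51B, deposits 0.
OMO purchase (from banks) €102 billion: reserves +€102B, deposits 0.
Government spending €461 billion: reserves +€461B, deposits +€461B.
OMO sale (to banks) €61 billion: reserves −€61B, deposits 0.
Currency withdrawal €445 billion: reserves −€445B, deposits −€445B.
Totals: Δreserves = +€6B, Δdeposits = +€16B.
Δrequired reserves = 4% × +€16B = +€0.64B.
Δexcess reserves = Δreserves − Δrequired = +€6B − (+€0.64B) = +€5.36 billion.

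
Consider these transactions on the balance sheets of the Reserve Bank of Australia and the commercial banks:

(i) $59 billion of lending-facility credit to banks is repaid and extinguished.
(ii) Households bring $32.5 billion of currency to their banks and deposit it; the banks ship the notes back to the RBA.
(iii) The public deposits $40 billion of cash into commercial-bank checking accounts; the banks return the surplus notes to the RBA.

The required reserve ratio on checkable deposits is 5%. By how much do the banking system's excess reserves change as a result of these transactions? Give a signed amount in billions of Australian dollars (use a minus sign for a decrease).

+$9.875 billion

Discount-window repayment $59 billion: reserves −$59B, deposits 0.
Currency deposit $32.5 billion: reserves +$32.5B, deposits +$32.5B.
Currency deposit $40 billion: reserves +$40B, deposits +$40B.
Totals: Δreserves = +$13.5B, Δdeposits = +$72.5B.
Δrequired reserves = 5% × +$72.5B = +$3.625B.
Δexcess reserves = Δreserves − Δrequired = +$13.5B − (+$3.625B) = +$9.875 billion.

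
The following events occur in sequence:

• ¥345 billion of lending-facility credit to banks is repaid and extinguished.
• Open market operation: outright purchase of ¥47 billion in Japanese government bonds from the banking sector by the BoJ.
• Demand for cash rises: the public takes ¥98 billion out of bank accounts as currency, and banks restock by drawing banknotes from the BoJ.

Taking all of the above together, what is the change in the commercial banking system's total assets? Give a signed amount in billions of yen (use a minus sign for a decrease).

-¥443 billion

Discount-window repayment ¥345 billion: bank balance sheets shrink → −¥345B.
OMO purchase (from banks) ¥47 billion: just an asset swap on bank balance sheets → 0.
Currency withdrawal ¥98 billion: bank balance sheets shrink → −¥98B.
Net: −345 + 0 − 98 = -¥443 billion.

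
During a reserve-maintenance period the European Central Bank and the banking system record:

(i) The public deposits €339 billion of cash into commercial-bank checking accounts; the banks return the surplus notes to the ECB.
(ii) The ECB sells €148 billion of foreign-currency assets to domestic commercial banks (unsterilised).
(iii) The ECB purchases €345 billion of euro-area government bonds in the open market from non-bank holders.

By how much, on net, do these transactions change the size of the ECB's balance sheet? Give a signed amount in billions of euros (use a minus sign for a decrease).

+€197 billion

ECB balance sheet:
  Assets:      Securities +€345B, Foreign assets −€148B
  Liabilities: Bank reserves +€536B, Currency in circulation −€339B
Commercial banking system:
  Assets:      Reserves at CB +€536B, Foreign assets +€148B
  Liabilities: Checkable deposits +€684B
Change in total ECB assets = +€197 billion.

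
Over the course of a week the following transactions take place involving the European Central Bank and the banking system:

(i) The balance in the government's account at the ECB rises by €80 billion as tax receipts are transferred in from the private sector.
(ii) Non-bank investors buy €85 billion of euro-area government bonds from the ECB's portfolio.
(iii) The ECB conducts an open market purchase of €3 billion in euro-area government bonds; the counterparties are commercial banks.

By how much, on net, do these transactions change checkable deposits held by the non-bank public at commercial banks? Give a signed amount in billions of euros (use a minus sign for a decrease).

Government account inflow €80 billion: non-bank counterparties' bank balances fall → −€80B.
Asset sale (to non-banks) €85 billion: non-bank counterparties' bank balances fall → −€85B.
OMO purchase (from banks) €3 billion: the counterparty is a bank, so public deposits are unchanged → 0.
Net: −80 − 85 + 0 = -€165 billion.

-€165 billion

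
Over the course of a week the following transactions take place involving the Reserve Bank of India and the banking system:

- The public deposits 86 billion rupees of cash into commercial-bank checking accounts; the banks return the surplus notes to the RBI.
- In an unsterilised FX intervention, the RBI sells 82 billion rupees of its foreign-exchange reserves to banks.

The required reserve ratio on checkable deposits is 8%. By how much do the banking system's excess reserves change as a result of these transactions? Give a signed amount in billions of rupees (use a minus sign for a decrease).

-2.88 billion

Currency deposit 86 billion rupees: reserves +86B, deposits +86B.
FX sale 82 billion rupees: reserves −82B, deposits 0.
Totals: Δreserves = +4B, Δdeposits = +86B.
Δrequired reserves = 8% × +86B = +6.88B.
Δexcess reserves = Δreserves − Δrequired = +4B − (+6.88B) = -2.88 billion.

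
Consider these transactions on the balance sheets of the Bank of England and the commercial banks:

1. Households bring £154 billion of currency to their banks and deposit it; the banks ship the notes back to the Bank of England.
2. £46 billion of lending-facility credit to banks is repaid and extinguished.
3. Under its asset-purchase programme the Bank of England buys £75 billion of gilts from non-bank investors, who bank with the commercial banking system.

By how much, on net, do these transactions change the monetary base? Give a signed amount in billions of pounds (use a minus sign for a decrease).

+£29 billion

Bank of England balance sheet:
  Assets:      Securities +£75B, Loans to banks −£46B
  Liabilities: Bank reserves +£183B, Currency in circulation −£154B
Commercial banking system:
  Assets:      Reserves at CB +£183B
  Liabilities: Checkable deposits +£229B, Borrowings from CB −£46B
Monetary base = currency + reserves: −£154B + (+£183B) = +£29 billion.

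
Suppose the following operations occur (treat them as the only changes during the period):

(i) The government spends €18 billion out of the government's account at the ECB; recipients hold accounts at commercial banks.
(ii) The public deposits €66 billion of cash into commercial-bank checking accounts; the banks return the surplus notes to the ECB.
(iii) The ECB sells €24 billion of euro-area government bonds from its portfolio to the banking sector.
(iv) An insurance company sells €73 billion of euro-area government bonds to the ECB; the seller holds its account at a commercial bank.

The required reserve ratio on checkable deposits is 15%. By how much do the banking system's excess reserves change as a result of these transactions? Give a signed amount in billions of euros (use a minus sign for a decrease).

+€109.45 billion

Government spending €18 billion: reserves +€18B, deposits +€18B.
Currency deposit €66 billion: reserves +€66B, deposits +€66B.
OMO sale (to banks) €24 billion: reserves −€24B, deposits 0.
Asset purchase (from non-banks) €73 billion: reserves +€73B, deposits +€73B.
Totals: Δreserves = +€133B, Δdeposits = +€157B.
Δrequired reserves = 15% × +€157B = +€23.55B.
Δexcess reserves = Δreserves − Δrequired = +€133B − (+€23.55B) = +€109.45 billion.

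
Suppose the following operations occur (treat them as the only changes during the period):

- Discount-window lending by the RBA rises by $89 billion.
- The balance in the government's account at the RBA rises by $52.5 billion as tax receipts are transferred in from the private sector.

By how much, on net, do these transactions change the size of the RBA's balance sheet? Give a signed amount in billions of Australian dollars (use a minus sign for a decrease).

+$89 billion

RBA balance sheet:
  Assets:      Loans to banks +$89B
  Liabilities: Bank reserves +$36.5B, Government deposits +$52.5B
Commercial banking system:
  Assets:      Reserves at CB +$36.5B
  Liabilities: Checkable deposits −$52.5B, Borrowings from CB +$89B
Change in total RBA assets = +$89 billion.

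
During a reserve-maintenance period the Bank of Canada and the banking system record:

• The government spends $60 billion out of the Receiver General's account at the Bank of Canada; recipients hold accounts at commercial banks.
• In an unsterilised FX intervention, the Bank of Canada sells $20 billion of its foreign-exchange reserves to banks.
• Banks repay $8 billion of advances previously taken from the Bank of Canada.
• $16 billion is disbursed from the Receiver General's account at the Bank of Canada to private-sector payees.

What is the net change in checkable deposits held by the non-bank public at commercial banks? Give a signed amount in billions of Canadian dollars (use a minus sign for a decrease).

Bank of Canada balance sheet:
  Assets:      Loans to banks −$8B, Foreign assets −$20B
  Liabilities: Bank reserves +$48B, Government deposits −$76B
Commercial banking system:
  Assets:      Reserves at CB +$48B, Foreign assets +$20B
  Liabilities: Checkable deposits +$76B, Borrowings from CB −$8B
So the change in checkable deposits held by the non-bank public at commercial banks is +$76 billion.

+$76 billion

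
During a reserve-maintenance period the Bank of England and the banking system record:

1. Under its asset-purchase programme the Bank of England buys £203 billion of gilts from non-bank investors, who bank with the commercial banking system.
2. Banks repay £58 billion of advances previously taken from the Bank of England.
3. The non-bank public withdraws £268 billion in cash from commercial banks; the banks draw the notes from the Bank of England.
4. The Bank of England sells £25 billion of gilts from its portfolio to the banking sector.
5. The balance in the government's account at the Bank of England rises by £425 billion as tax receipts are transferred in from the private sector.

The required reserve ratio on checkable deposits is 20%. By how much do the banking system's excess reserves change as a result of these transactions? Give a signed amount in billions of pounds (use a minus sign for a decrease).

Asset purchase (from non-banks) £203 billion: reserves +£203B, deposits +£203B.
Discount-window repayment £58 billion: reserves −£58B, deposits 0.
Currency withdrawal £268 billion: reserves −£268B, deposits −£268B.
OMO sale (to banks) £25 billion: reserves −£25B, deposits 0.
Government account inflow £425 billion: reserves −£425B, deposits −£425B.
Totals: Δreserves = −£573B, Δdeposits = −£490B.
Δrequired reserves = 20% × −£490B = −£98B.
Δexcess reserves = Δreserves − Δrequired = −£573B − (−£98B) = -£475 billion.

-£475 billion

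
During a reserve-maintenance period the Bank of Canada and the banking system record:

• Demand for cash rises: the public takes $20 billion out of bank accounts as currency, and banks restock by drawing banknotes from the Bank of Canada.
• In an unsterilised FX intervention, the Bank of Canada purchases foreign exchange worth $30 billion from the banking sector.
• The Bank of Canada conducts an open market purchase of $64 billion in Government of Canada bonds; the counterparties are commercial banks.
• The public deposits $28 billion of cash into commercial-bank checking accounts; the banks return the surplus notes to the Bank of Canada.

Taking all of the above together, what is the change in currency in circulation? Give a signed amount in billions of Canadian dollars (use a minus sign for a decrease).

Currency withdrawal $20 billion: notes leave the central bank → +$20B.
FX purchase $30 billion: no currency enters or leaves circulation → 0.
OMO purchase (from banks) $64 billion: no currency enters or leaves circulation → 0.
Currency deposit $28 billion: notes return to the central bank → −$28B.
Net: 20 + 0 + 0 − 28 = -$8 billion.

-$8 billion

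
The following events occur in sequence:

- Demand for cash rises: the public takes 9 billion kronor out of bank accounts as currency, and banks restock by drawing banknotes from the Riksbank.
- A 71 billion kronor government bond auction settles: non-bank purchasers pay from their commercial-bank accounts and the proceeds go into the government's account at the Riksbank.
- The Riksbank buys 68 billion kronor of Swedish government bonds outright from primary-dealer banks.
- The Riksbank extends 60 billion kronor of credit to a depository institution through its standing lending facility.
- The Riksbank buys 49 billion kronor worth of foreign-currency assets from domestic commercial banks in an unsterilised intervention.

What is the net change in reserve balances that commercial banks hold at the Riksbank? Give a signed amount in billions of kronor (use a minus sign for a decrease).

Currency withdrawal 9 billion kronor: banks swap reserves for currency → −9B.
Government account inflow 71 billion kronor: funds move from bank reserves into the government account → −71B.
OMO purchase (from banks) 68 billion kronor: the Riksbank pays by crediting reserve accounts → +68B.
Discount-window loan 60 billion kronor: the loan is credited to the bank's reserve account → +60B.
FX purchase 49 billion kronor: the Riksbank pays by crediting reserve accounts → +49B.
Net: −9 − 71 + 68 + 60 + 49 = +97 billion.

+97 billion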